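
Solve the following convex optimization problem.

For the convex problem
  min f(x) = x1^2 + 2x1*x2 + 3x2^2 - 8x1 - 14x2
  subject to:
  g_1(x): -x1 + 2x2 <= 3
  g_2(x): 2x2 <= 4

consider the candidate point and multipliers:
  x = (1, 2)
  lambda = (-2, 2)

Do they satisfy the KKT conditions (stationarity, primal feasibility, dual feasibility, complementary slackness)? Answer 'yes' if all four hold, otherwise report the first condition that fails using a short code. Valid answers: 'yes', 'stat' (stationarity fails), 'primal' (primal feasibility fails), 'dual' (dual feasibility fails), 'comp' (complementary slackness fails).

Gradient of f: grad f(x) = Q x + c = (-2, 0)
Constraint values g_i(x) = a_i^T x - b_i:
  g_1((1, 2)) = 0
  g_2((1, 2)) = 0
Stationarity residual: grad f(x) + sum_i lambda_i a_i = (0, 0)
  -> stationarity OK
Primal feasibility (all g_i <= 0): OK
Dual feasibility (all lambda_i >= 0): FAILS
Complementary slackness (lambda_i * g_i(x) = 0 for all i): OK

Verdict: the first failing condition is dual_feasibility -> dual.

dual


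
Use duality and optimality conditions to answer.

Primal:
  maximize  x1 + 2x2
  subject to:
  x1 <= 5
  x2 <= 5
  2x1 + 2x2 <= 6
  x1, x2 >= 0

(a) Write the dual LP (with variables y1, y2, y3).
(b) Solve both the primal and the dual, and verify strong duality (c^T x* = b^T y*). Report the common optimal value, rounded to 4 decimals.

The standard primal-dual pair for 'max c^T x s.t. A x <= b, x >= 0' is:
  Dual:  min b^T y  s.t.  A^T y >= c,  y >= 0.

So the dual LP is:
  minimize  5y1 + 5y2 + 6y3
  subject to:
    y1 + 2y3 >= 1
    y2 + 2y3 >= 2
    y1, y2, y3 >= 0

Solving the primal: x* = (0, 3).
  primal value c^T x* = 6.
Solving the dual: y* = (0, 0, 1).
  dual value b^T y* = 6.
Strong duality: c^T x* = b^T y*. Confirmed.

6


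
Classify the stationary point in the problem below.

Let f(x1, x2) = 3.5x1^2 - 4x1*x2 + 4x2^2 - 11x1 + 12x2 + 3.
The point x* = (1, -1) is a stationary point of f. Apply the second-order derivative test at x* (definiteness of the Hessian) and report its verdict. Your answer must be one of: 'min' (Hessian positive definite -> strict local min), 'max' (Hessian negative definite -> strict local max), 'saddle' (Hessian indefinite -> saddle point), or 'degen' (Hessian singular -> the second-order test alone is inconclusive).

Compute the Hessian H = grad^2 f:
  H = [[7, -4], [-4, 8]]
Verify stationarity: grad f(x*) = H x* + g = (0, 0).
Eigenvalues of H: 3.4689, 11.5311.
Both eigenvalues > 0, so H is positive definite -> x* is a strict local min.

min


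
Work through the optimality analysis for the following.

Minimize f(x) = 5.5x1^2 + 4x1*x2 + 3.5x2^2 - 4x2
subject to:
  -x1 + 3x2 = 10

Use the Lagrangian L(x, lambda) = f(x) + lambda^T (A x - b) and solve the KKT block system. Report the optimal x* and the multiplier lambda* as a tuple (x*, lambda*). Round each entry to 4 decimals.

Form the Lagrangian:
  L(x, lambda) = (1/2) x^T Q x + c^T x + lambda^T (A x - b)
Stationarity (grad_x L = 0): Q x + c + A^T lambda = 0.
Primal feasibility: A x = b.

This gives the KKT block system:
  [ Q   A^T ] [ x     ]   [-c ]
  [ A    0  ] [ lambda ] = [ b ]

Solving the linear system:
  x*      = (-1.3692, 2.8769)
  lambda* = (-3.5538)
  f(x*)   = 12.0154

x* = (-1.3692, 2.8769), lambda* = (-3.5538)


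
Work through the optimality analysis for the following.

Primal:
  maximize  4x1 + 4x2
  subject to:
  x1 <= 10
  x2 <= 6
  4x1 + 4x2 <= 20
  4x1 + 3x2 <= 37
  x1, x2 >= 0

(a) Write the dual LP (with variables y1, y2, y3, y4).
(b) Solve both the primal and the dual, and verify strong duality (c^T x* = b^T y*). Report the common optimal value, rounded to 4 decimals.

The standard primal-dual pair for 'max c^T x s.t. A x <= b, x >= 0' is:
  Dual:  min b^T y  s.t.  A^T y >= c,  y >= 0.

So the dual LP is:
  minimize  10y1 + 6y2 + 20y3 + 37y4
  subject to:
    y1 + 4y3 + 4y4 >= 4
    y2 + 4y3 + 3y4 >= 4
    y1, y2, y3, y4 >= 0

Solving the primal: x* = (5, 0).
  primal value c^T x* = 20.
Solving the dual: y* = (0, 0, 1, 0).
  dual value b^T y* = 20.
Strong duality: c^T x* = b^T y*. Confirmed.

20


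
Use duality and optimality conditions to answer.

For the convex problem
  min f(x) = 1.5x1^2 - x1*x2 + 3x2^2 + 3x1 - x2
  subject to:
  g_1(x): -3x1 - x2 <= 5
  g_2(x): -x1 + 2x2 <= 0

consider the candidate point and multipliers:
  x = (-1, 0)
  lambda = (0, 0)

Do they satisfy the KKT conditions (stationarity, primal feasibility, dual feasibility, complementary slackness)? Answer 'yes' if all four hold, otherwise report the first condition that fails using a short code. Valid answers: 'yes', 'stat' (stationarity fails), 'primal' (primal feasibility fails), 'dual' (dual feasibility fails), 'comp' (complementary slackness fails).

Gradient of f: grad f(x) = Q x + c = (0, 0)
Constraint values g_i(x) = a_i^T x - b_i:
  g_1((-1, 0)) = -2
  g_2((-1, 0)) = 1
Stationarity residual: grad f(x) + sum_i lambda_i a_i = (0, 0)
  -> stationarity OK
Primal feasibility (all g_i <= 0): FAILS
Dual feasibility (all lambda_i >= 0): OK
Complementary slackness (lambda_i * g_i(x) = 0 for all i): OK

Verdict: the first failing condition is primal_feasibility -> primal.

primal


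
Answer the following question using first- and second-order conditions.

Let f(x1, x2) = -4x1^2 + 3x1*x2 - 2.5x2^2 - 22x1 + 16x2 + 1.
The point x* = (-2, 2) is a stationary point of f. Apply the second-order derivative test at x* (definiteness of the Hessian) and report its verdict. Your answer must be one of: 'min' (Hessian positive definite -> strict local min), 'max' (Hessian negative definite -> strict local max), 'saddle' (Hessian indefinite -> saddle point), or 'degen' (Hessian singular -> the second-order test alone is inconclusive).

Compute the Hessian H = grad^2 f:
  H = [[-8, 3], [3, -5]]
Verify stationarity: grad f(x*) = H x* + g = (0, 0).
Eigenvalues of H: -9.8541, -3.1459.
Both eigenvalues < 0, so H is negative definite -> x* is a strict local max.

max


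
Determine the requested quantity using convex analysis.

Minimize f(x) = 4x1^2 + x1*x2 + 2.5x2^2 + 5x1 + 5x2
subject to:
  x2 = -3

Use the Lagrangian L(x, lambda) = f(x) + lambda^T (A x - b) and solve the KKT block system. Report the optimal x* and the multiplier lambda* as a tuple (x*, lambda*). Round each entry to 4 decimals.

Form the Lagrangian:
  L(x, lambda) = (1/2) x^T Q x + c^T x + lambda^T (A x - b)
Stationarity (grad_x L = 0): Q x + c + A^T lambda = 0.
Primal feasibility: A x = b.

This gives the KKT block system:
  [ Q   A^T ] [ x     ]   [-c ]
  [ A    0  ] [ lambda ] = [ b ]

Solving the linear system:
  x*      = (-0.25, -3)
  lambda* = (10.25)
  f(x*)   = 7.25

x* = (-0.25, -3), lambda* = (10.25)


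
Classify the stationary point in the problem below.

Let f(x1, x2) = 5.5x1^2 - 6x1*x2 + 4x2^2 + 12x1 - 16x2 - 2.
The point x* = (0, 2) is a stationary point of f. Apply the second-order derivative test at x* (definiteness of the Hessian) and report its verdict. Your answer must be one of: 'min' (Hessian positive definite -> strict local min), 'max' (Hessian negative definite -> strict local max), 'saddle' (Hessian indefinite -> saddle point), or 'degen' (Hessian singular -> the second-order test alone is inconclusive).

Compute the Hessian H = grad^2 f:
  H = [[11, -6], [-6, 8]]
Verify stationarity: grad f(x*) = H x* + g = (0, 0).
Eigenvalues of H: 3.3153, 15.6847.
Both eigenvalues > 0, so H is positive definite -> x* is a strict local min.

min


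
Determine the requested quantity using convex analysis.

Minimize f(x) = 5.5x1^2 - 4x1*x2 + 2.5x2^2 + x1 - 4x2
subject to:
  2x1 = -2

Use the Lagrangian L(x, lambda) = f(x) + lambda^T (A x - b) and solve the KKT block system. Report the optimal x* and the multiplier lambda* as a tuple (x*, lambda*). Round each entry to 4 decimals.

Form the Lagrangian:
  L(x, lambda) = (1/2) x^T Q x + c^T x + lambda^T (A x - b)
Stationarity (grad_x L = 0): Q x + c + A^T lambda = 0.
Primal feasibility: A x = b.

This gives the KKT block system:
  [ Q   A^T ] [ x     ]   [-c ]
  [ A    0  ] [ lambda ] = [ b ]

Solving the linear system:
  x*      = (-1, 0)
  lambda* = (5)
  f(x*)   = 4.5

x* = (-1, 0), lambda* = (5)


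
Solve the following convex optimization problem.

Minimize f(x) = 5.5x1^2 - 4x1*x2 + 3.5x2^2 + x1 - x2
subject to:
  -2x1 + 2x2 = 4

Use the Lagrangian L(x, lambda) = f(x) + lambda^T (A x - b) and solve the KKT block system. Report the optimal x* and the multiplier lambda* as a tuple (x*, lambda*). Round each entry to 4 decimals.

Form the Lagrangian:
  L(x, lambda) = (1/2) x^T Q x + c^T x + lambda^T (A x - b)
Stationarity (grad_x L = 0): Q x + c + A^T lambda = 0.
Primal feasibility: A x = b.

This gives the KKT block system:
  [ Q   A^T ] [ x     ]   [-c ]
  [ A    0  ] [ lambda ] = [ b ]

Solving the linear system:
  x*      = (-0.6, 1.4)
  lambda* = (-5.6)
  f(x*)   = 10.2

x* = (-0.6, 1.4), lambda* = (-5.6)


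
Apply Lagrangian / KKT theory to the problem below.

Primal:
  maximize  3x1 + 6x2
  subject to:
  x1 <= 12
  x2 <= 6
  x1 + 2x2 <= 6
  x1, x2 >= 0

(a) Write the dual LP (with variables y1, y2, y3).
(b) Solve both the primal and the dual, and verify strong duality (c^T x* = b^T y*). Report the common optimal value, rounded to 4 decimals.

The standard primal-dual pair for 'max c^T x s.t. A x <= b, x >= 0' is:
  Dual:  min b^T y  s.t.  A^T y >= c,  y >= 0.

So the dual LP is:
  minimize  12y1 + 6y2 + 6y3
  subject to:
    y1 + y3 >= 3
    y2 + 2y3 >= 6
    y1, y2, y3 >= 0

Solving the primal: x* = (6, 0).
  primal value c^T x* = 18.
Solving the dual: y* = (0, 0, 3).
  dual value b^T y* = 18.
Strong duality: c^T x* = b^T y*. Confirmed.

18


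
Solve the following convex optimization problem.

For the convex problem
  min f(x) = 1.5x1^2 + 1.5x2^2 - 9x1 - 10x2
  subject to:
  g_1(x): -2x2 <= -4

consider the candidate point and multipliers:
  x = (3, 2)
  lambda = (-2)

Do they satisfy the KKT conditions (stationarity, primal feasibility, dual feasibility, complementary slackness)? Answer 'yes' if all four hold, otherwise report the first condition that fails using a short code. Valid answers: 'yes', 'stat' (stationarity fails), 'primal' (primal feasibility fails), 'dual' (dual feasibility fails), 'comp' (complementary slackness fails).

Gradient of f: grad f(x) = Q x + c = (0, -4)
Constraint values g_i(x) = a_i^T x - b_i:
  g_1((3, 2)) = 0
Stationarity residual: grad f(x) + sum_i lambda_i a_i = (0, 0)
  -> stationarity OK
Primal feasibility (all g_i <= 0): OK
Dual feasibility (all lambda_i >= 0): FAILS
Complementary slackness (lambda_i * g_i(x) = 0 for all i): OK

Verdict: the first failing condition is dual_feasibility -> dual.

dual


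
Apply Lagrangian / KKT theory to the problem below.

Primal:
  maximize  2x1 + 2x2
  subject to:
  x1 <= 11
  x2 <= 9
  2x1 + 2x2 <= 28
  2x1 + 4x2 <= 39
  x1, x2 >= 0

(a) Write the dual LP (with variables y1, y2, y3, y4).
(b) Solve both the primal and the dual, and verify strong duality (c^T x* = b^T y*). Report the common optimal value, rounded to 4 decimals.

The standard primal-dual pair for 'max c^T x s.t. A x <= b, x >= 0' is:
  Dual:  min b^T y  s.t.  A^T y >= c,  y >= 0.

So the dual LP is:
  minimize  11y1 + 9y2 + 28y3 + 39y4
  subject to:
    y1 + 2y3 + 2y4 >= 2
    y2 + 2y3 + 4y4 >= 2
    y1, y2, y3, y4 >= 0

Solving the primal: x* = (11, 3).
  primal value c^T x* = 28.
Solving the dual: y* = (0, 0, 1, 0).
  dual value b^T y* = 28.
Strong duality: c^T x* = b^T y*. Confirmed.

28


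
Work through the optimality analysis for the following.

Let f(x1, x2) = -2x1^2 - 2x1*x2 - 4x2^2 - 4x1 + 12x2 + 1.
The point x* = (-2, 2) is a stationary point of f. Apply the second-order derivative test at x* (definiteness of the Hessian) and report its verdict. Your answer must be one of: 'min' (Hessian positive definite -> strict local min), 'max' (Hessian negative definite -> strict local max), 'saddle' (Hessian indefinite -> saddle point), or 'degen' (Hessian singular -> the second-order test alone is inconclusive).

Compute the Hessian H = grad^2 f:
  H = [[-4, -2], [-2, -8]]
Verify stationarity: grad f(x*) = H x* + g = (0, 0).
Eigenvalues of H: -8.8284, -3.1716.
Both eigenvalues < 0, so H is negative definite -> x* is a strict local max.

max


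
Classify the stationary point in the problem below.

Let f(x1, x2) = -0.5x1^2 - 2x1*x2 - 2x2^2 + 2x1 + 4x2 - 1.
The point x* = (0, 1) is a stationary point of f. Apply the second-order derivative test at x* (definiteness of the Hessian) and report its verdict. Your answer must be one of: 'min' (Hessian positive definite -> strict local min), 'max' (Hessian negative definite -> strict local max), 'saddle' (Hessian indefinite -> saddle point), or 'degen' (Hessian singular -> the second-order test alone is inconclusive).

Compute the Hessian H = grad^2 f:
  H = [[-1, -2], [-2, -4]]
Verify stationarity: grad f(x*) = H x* + g = (0, 0).
Eigenvalues of H: -5, 0.
H has a zero eigenvalue (singular; negative semidefinite but not definite), so H is neither positive definite, negative definite, nor indefinite. The second-order test alone is inconclusive -> degen.
(Indeed, f is constant along the null direction of H through x*, so x* is not a strict local extremum.)

degen


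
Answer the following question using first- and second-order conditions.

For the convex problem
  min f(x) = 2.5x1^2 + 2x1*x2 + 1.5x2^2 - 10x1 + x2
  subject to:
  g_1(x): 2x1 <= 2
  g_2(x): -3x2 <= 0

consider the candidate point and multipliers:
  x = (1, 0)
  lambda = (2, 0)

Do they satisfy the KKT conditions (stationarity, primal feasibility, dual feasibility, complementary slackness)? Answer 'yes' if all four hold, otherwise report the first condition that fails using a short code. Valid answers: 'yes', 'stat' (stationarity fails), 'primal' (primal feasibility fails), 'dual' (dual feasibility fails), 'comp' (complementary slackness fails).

Gradient of f: grad f(x) = Q x + c = (-5, 3)
Constraint values g_i(x) = a_i^T x - b_i:
  g_1((1, 0)) = 0
  g_2((1, 0)) = 0
Stationarity residual: grad f(x) + sum_i lambda_i a_i = (-1, 3)
  -> stationarity FAILS
Primal feasibility (all g_i <= 0): OK
Dual feasibility (all lambda_i >= 0): OK
Complementary slackness (lambda_i * g_i(x) = 0 for all i): OK

Verdict: the first failing condition is stationarity -> stat.

stat


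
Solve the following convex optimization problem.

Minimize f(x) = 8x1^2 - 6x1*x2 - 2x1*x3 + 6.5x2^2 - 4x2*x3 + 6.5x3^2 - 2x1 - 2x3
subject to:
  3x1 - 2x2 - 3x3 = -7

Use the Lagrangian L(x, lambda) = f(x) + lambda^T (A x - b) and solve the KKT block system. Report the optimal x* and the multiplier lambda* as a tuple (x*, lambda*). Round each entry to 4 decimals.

Form the Lagrangian:
  L(x, lambda) = (1/2) x^T Q x + c^T x + lambda^T (A x - b)
Stationarity (grad_x L = 0): Q x + c + A^T lambda = 0.
Primal feasibility: A x = b.

This gives the KKT block system:
  [ Q   A^T ] [ x     ]   [-c ]
  [ A    0  ] [ lambda ] = [ b ]

Solving the linear system:
  x*      = (-0.1099, 1.0915, 1.4958)
  lambda* = (4.4329)
  f(x*)   = 14.1294

x* = (-0.1099, 1.0915, 1.4958), lambda* = (4.4329)


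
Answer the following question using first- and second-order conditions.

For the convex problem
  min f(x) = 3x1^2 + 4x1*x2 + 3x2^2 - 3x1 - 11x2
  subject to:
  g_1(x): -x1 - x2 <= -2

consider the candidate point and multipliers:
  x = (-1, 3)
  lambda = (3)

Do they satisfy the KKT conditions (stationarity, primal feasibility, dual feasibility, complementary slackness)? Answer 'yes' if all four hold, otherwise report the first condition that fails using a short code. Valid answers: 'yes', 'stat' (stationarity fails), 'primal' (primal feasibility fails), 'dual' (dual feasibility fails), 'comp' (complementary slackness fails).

Gradient of f: grad f(x) = Q x + c = (3, 3)
Constraint values g_i(x) = a_i^T x - b_i:
  g_1((-1, 3)) = 0
Stationarity residual: grad f(x) + sum_i lambda_i a_i = (0, 0)
  -> stationarity OK
Primal feasibility (all g_i <= 0): OK
Dual feasibility (all lambda_i >= 0): OK
Complementary slackness (lambda_i * g_i(x) = 0 for all i): OK

Verdict: yes, KKT holds.

yes


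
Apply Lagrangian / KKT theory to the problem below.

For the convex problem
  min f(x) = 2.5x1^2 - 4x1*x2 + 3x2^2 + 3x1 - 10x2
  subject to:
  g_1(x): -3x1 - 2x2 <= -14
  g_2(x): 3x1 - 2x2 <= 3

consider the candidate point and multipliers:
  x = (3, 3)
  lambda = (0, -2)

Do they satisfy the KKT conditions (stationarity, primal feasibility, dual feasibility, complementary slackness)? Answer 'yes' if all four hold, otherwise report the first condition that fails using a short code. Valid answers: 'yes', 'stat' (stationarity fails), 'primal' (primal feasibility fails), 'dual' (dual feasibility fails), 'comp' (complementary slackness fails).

Gradient of f: grad f(x) = Q x + c = (6, -4)
Constraint values g_i(x) = a_i^T x - b_i:
  g_1((3, 3)) = -1
  g_2((3, 3)) = 0
Stationarity residual: grad f(x) + sum_i lambda_i a_i = (0, 0)
  -> stationarity OK
Primal feasibility (all g_i <= 0): OK
Dual feasibility (all lambda_i >= 0): FAILS
Complementary slackness (lambda_i * g_i(x) = 0 for all i): OK

Verdict: the first failing condition is dual_feasibility -> dual.

dual


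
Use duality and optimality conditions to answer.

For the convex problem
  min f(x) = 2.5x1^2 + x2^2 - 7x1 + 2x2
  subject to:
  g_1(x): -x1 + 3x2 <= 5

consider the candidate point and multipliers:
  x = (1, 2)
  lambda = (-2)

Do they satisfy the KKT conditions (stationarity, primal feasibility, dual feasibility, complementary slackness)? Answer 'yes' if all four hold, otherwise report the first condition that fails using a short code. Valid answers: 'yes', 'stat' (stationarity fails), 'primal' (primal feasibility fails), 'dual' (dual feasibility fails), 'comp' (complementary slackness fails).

Gradient of f: grad f(x) = Q x + c = (-2, 6)
Constraint values g_i(x) = a_i^T x - b_i:
  g_1((1, 2)) = 0
Stationarity residual: grad f(x) + sum_i lambda_i a_i = (0, 0)
  -> stationarity OK
Primal feasibility (all g_i <= 0): OK
Dual feasibility (all lambda_i >= 0): FAILS
Complementary slackness (lambda_i * g_i(x) = 0 for all i): OK

Verdict: the first failing condition is dual_feasibility -> dual.

dual


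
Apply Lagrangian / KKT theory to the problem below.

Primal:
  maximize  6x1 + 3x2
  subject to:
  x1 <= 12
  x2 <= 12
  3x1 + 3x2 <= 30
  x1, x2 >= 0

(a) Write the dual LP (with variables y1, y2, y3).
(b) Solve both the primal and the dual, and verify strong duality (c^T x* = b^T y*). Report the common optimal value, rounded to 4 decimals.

The standard primal-dual pair for 'max c^T x s.t. A x <= b, x >= 0' is:
  Dual:  min b^T y  s.t.  A^T y >= c,  y >= 0.

So the dual LP is:
  minimize  12y1 + 12y2 + 30y3
  subject to:
    y1 + 3y3 >= 6
    y2 + 3y3 >= 3
    y1, y2, y3 >= 0

Solving the primal: x* = (10, 0).
  primal value c^T x* = 60.
Solving the dual: y* = (0, 0, 2).
  dual value b^T y* = 60.
Strong duality: c^T x* = b^T y*. Confirmed.

60


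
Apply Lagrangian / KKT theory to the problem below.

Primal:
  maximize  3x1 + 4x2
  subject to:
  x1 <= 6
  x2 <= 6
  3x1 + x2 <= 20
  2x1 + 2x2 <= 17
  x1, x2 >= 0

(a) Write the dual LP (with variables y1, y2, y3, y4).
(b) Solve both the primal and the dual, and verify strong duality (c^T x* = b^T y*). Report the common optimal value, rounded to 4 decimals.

The standard primal-dual pair for 'max c^T x s.t. A x <= b, x >= 0' is:
  Dual:  min b^T y  s.t.  A^T y >= c,  y >= 0.

So the dual LP is:
  minimize  6y1 + 6y2 + 20y3 + 17y4
  subject to:
    y1 + 3y3 + 2y4 >= 3
    y2 + y3 + 2y4 >= 4
    y1, y2, y3, y4 >= 0

Solving the primal: x* = (2.5, 6).
  primal value c^T x* = 31.5.
Solving the dual: y* = (0, 1, 0, 1.5).
  dual value b^T y* = 31.5.
Strong duality: c^T x* = b^T y*. Confirmed.

31.5


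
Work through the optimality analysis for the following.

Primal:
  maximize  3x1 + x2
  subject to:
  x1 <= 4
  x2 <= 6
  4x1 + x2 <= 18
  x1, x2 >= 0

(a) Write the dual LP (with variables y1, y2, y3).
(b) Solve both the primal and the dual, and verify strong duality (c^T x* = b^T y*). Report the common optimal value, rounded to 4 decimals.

The standard primal-dual pair for 'max c^T x s.t. A x <= b, x >= 0' is:
  Dual:  min b^T y  s.t.  A^T y >= c,  y >= 0.

So the dual LP is:
  minimize  4y1 + 6y2 + 18y3
  subject to:
    y1 + 4y3 >= 3
    y2 + y3 >= 1
    y1, y2, y3 >= 0

Solving the primal: x* = (3, 6).
  primal value c^T x* = 15.
Solving the dual: y* = (0, 0.25, 0.75).
  dual value b^T y* = 15.
Strong duality: c^T x* = b^T y*. Confirmed.

15


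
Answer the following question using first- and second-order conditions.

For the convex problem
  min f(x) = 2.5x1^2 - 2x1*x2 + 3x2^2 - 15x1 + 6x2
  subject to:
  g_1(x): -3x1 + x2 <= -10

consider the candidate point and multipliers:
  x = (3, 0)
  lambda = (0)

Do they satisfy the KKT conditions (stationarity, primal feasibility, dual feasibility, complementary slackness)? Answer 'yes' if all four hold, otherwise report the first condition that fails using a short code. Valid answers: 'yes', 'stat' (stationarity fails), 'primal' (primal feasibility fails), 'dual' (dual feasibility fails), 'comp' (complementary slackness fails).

Gradient of f: grad f(x) = Q x + c = (0, 0)
Constraint values g_i(x) = a_i^T x - b_i:
  g_1((3, 0)) = 1
Stationarity residual: grad f(x) + sum_i lambda_i a_i = (0, 0)
  -> stationarity OK
Primal feasibility (all g_i <= 0): FAILS
Dual feasibility (all lambda_i >= 0): OK
Complementary slackness (lambda_i * g_i(x) = 0 for all i): OK

Verdict: the first failing condition is primal_feasibility -> primal.

primal


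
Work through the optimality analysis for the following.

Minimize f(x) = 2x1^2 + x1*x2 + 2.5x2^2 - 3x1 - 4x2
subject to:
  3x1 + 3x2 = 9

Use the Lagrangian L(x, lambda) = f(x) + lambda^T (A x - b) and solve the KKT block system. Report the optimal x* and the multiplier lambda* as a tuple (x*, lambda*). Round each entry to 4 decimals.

Form the Lagrangian:
  L(x, lambda) = (1/2) x^T Q x + c^T x + lambda^T (A x - b)
Stationarity (grad_x L = 0): Q x + c + A^T lambda = 0.
Primal feasibility: A x = b.

This gives the KKT block system:
  [ Q   A^T ] [ x     ]   [-c ]
  [ A    0  ] [ lambda ] = [ b ]

Solving the linear system:
  x*      = (1.5714, 1.4286)
  lambda* = (-1.5714)
  f(x*)   = 1.8571

x* = (1.5714, 1.4286), lambda* = (-1.5714)


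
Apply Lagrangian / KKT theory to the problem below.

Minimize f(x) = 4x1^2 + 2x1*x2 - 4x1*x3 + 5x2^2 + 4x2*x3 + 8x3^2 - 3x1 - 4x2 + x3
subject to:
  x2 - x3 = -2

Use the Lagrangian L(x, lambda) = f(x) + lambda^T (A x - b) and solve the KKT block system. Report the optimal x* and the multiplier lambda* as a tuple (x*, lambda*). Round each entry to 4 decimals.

Form the Lagrangian:
  L(x, lambda) = (1/2) x^T Q x + c^T x + lambda^T (A x - b)
Stationarity (grad_x L = 0): Q x + c + A^T lambda = 0.
Primal feasibility: A x = b.

This gives the KKT block system:
  [ Q   A^T ] [ x     ]   [-c ]
  [ A    0  ] [ lambda ] = [ b ]

Solving the linear system:
  x*      = (1.1194, -1.0224, 0.9776)
  lambda* = (8.0746)
  f(x*)   = 8.9291

x* = (1.1194, -1.0224, 0.9776), lambda* = (8.0746)


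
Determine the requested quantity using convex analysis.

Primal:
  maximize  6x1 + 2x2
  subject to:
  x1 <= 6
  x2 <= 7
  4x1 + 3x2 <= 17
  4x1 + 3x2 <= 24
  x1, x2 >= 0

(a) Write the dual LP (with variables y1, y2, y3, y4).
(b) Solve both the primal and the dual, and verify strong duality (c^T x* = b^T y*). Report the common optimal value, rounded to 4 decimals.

The standard primal-dual pair for 'max c^T x s.t. A x <= b, x >= 0' is:
  Dual:  min b^T y  s.t.  A^T y >= c,  y >= 0.

So the dual LP is:
  minimize  6y1 + 7y2 + 17y3 + 24y4
  subject to:
    y1 + 4y3 + 4y4 >= 6
    y2 + 3y3 + 3y4 >= 2
    y1, y2, y3, y4 >= 0

Solving the primal: x* = (4.25, 0).
  primal value c^T x* = 25.5.
Solving the dual: y* = (0, 0, 1.5, 0).
  dual value b^T y* = 25.5.
Strong duality: c^T x* = b^T y*. Confirmed.

25.5


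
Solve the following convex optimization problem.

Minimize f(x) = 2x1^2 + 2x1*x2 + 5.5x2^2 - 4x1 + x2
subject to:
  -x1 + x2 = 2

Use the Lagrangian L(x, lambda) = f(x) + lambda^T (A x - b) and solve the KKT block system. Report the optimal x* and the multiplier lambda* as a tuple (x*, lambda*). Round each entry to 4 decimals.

Form the Lagrangian:
  L(x, lambda) = (1/2) x^T Q x + c^T x + lambda^T (A x - b)
Stationarity (grad_x L = 0): Q x + c + A^T lambda = 0.
Primal feasibility: A x = b.

This gives the KKT block system:
  [ Q   A^T ] [ x     ]   [-c ]
  [ A    0  ] [ lambda ] = [ b ]

Solving the linear system:
  x*      = (-1.2105, 0.7895)
  lambda* = (-7.2632)
  f(x*)   = 10.0789

x* = (-1.2105, 0.7895), lambda* = (-7.2632)


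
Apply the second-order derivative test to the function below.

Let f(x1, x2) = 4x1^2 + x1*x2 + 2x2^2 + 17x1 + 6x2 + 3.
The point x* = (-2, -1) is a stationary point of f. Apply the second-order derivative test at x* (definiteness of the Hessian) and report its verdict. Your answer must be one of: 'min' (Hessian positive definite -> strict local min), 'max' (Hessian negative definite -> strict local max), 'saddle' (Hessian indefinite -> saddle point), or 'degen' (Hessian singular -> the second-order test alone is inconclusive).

Compute the Hessian H = grad^2 f:
  H = [[8, 1], [1, 4]]
Verify stationarity: grad f(x*) = H x* + g = (0, 0).
Eigenvalues of H: 3.7639, 8.2361.
Both eigenvalues > 0, so H is positive definite -> x* is a strict local min.

min


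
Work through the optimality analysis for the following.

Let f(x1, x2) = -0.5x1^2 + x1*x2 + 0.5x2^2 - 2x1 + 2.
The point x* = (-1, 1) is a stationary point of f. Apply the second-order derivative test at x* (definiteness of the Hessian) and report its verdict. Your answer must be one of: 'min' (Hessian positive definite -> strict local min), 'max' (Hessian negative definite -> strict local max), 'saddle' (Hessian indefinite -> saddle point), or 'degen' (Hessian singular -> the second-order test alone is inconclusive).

Compute the Hessian H = grad^2 f:
  H = [[-1, 1], [1, 1]]
Verify stationarity: grad f(x*) = H x* + g = (0, 0).
Eigenvalues of H: -1.4142, 1.4142.
Eigenvalues have mixed signs, so H is indefinite -> x* is a saddle point.

saddle


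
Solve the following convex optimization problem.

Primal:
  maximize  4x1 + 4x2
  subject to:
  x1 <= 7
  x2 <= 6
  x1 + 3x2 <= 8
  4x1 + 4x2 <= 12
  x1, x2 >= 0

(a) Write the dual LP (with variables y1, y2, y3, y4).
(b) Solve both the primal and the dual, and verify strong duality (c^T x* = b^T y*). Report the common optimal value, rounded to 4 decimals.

The standard primal-dual pair for 'max c^T x s.t. A x <= b, x >= 0' is:
  Dual:  min b^T y  s.t.  A^T y >= c,  y >= 0.

So the dual LP is:
  minimize  7y1 + 6y2 + 8y3 + 12y4
  subject to:
    y1 + y3 + 4y4 >= 4
    y2 + 3y3 + 4y4 >= 4
    y1, y2, y3, y4 >= 0

Solving the primal: x* = (3, 0).
  primal value c^T x* = 12.
Solving the dual: y* = (0, 0, 0, 1).
  dual value b^T y* = 12.
Strong duality: c^T x* = b^T y*. Confirmed.

12


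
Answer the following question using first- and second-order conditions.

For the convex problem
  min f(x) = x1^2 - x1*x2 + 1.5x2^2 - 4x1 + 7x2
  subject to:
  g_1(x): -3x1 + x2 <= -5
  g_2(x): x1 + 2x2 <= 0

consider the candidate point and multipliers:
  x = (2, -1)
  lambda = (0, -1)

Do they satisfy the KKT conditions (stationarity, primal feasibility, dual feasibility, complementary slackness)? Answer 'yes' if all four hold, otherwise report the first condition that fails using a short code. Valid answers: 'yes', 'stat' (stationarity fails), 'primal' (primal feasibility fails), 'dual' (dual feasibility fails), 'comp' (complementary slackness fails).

Gradient of f: grad f(x) = Q x + c = (1, 2)
Constraint values g_i(x) = a_i^T x - b_i:
  g_1((2, -1)) = -2
  g_2((2, -1)) = 0
Stationarity residual: grad f(x) + sum_i lambda_i a_i = (0, 0)
  -> stationarity OK
Primal feasibility (all g_i <= 0): OK
Dual feasibility (all lambda_i >= 0): FAILS
Complementary slackness (lambda_i * g_i(x) = 0 for all i): OK

Verdict: the first failing condition is dual_feasibility -> dual.

dual


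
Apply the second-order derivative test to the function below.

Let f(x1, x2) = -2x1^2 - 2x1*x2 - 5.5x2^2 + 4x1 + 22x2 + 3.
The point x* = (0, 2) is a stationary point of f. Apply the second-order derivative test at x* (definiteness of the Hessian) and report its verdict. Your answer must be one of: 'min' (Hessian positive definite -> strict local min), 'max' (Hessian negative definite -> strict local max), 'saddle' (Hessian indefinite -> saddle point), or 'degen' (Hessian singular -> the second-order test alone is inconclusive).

Compute the Hessian H = grad^2 f:
  H = [[-4, -2], [-2, -11]]
Verify stationarity: grad f(x*) = H x* + g = (0, 0).
Eigenvalues of H: -11.5311, -3.4689.
Both eigenvalues < 0, so H is negative definite -> x* is a strict local max.

max


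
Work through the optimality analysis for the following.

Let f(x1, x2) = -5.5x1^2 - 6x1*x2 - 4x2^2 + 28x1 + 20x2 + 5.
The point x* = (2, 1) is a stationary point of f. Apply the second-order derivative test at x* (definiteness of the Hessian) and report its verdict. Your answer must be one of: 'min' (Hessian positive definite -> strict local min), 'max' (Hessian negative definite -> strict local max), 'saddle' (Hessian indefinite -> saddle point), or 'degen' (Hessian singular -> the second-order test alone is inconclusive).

Compute the Hessian H = grad^2 f:
  H = [[-11, -6], [-6, -8]]
Verify stationarity: grad f(x*) = H x* + g = (0, 0).
Eigenvalues of H: -15.6847, -3.3153.
Both eigenvalues < 0, so H is negative definite -> x* is a strict local max.

max


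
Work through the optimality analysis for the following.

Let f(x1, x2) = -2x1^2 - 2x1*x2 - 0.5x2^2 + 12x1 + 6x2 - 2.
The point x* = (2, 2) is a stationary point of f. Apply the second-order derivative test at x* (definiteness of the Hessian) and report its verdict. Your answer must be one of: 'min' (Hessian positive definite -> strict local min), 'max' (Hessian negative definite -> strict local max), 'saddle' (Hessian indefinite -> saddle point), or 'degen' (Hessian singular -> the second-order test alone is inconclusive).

Compute the Hessian H = grad^2 f:
  H = [[-4, -2], [-2, -1]]
Verify stationarity: grad f(x*) = H x* + g = (0, 0).
Eigenvalues of H: -5, 0.
H has a zero eigenvalue (singular; negative semidefinite but not definite), so H is neither positive definite, negative definite, nor indefinite. The second-order test alone is inconclusive -> degen.
(Indeed, f is constant along the null direction of H through x*, so x* is not a strict local extremum.)

degen


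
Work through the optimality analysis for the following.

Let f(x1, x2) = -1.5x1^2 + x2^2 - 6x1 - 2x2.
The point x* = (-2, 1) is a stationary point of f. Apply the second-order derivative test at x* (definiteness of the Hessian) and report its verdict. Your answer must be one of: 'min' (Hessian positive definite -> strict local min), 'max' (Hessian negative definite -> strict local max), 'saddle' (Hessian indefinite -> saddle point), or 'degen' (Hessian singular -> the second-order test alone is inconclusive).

Compute the Hessian H = grad^2 f:
  H = [[-3, 0], [0, 2]]
Verify stationarity: grad f(x*) = H x* + g = (0, 0).
Eigenvalues of H: -3, 2.
Eigenvalues have mixed signs, so H is indefinite -> x* is a saddle point.

saddle


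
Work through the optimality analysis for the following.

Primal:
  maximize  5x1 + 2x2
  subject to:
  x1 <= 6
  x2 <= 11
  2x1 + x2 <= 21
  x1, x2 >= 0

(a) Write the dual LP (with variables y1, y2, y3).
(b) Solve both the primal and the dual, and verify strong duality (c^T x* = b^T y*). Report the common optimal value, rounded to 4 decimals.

The standard primal-dual pair for 'max c^T x s.t. A x <= b, x >= 0' is:
  Dual:  min b^T y  s.t.  A^T y >= c,  y >= 0.

So the dual LP is:
  minimize  6y1 + 11y2 + 21y3
  subject to:
    y1 + 2y3 >= 5
    y2 + y3 >= 2
    y1, y2, y3 >= 0

Solving the primal: x* = (6, 9).
  primal value c^T x* = 48.
Solving the dual: y* = (1, 0, 2).
  dual value b^T y* = 48.
Strong duality: c^T x* = b^T y*. Confirmed.

48


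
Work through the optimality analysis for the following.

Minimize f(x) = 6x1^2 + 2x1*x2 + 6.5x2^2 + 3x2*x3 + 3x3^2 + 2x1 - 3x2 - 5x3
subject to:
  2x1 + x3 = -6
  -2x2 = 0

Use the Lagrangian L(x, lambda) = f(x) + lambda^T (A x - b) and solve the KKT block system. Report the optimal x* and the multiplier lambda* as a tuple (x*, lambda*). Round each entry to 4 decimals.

Form the Lagrangian:
  L(x, lambda) = (1/2) x^T Q x + c^T x + lambda^T (A x - b)
Stationarity (grad_x L = 0): Q x + c + A^T lambda = 0.
Primal feasibility: A x = b.

This gives the KKT block system:
  [ Q   A^T ] [ x     ]   [-c ]
  [ A    0  ] [ lambda ] = [ b ]

Solving the linear system:
  x*      = (-2.3333, 0, -1.3333)
  lambda* = (13, -5.8333)
  f(x*)   = 40

x* = (-2.3333, 0, -1.3333), lambda* = (13, -5.8333)


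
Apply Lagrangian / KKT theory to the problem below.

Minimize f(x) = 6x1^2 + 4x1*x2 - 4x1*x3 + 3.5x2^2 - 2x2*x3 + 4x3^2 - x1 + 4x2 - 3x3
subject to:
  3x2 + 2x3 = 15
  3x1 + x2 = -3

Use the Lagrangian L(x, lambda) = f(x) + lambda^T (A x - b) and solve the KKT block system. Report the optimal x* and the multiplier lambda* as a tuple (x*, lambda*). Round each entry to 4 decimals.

Form the Lagrangian:
  L(x, lambda) = (1/2) x^T Q x + c^T x + lambda^T (A x - b)
Stationarity (grad_x L = 0): Q x + c + A^T lambda = 0.
Primal feasibility: A x = b.

This gives the KKT block system:
  [ Q   A^T ] [ x     ]   [-c ]
  [ A    0  ] [ lambda ] = [ b ]

Solving the linear system:
  x*      = (-2.197, 3.5909, 2.1136)
  lambda* = (-7.7576, 7.1515)
  f(x*)   = 74.0189

x* = (-2.197, 3.5909, 2.1136), lambda* = (-7.7576, 7.1515)


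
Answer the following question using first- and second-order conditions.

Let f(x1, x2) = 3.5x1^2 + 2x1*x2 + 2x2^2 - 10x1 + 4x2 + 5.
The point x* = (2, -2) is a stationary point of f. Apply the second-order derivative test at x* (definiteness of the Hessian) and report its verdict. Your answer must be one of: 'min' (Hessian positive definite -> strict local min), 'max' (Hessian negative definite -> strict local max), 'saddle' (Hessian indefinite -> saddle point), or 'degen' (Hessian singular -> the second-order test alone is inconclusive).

Compute the Hessian H = grad^2 f:
  H = [[7, 2], [2, 4]]
Verify stationarity: grad f(x*) = H x* + g = (0, 0).
Eigenvalues of H: 3, 8.
Both eigenvalues > 0, so H is positive definite -> x* is a strict local min.

min


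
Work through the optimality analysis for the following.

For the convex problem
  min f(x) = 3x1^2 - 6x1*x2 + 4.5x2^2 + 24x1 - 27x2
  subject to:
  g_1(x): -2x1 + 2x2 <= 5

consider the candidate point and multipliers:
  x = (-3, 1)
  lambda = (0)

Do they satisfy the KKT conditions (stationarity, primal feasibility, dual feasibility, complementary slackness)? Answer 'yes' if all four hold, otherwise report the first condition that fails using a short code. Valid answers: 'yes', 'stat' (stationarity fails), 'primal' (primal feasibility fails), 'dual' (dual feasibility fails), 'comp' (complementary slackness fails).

Gradient of f: grad f(x) = Q x + c = (0, 0)
Constraint values g_i(x) = a_i^T x - b_i:
  g_1((-3, 1)) = 3
Stationarity residual: grad f(x) + sum_i lambda_i a_i = (0, 0)
  -> stationarity OK
Primal feasibility (all g_i <= 0): FAILS
Dual feasibility (all lambda_i >= 0): OK
Complementary slackness (lambda_i * g_i(x) = 0 for all i): OK

Verdict: the first failing condition is primal_feasibility -> primal.

primal


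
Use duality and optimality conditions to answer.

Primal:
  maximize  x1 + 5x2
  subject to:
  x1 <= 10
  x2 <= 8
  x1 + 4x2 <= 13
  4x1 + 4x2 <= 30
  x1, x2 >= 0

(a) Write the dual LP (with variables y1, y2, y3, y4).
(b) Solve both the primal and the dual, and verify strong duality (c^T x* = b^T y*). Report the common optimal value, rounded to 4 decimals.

The standard primal-dual pair for 'max c^T x s.t. A x <= b, x >= 0' is:
  Dual:  min b^T y  s.t.  A^T y >= c,  y >= 0.

So the dual LP is:
  minimize  10y1 + 8y2 + 13y3 + 30y4
  subject to:
    y1 + y3 + 4y4 >= 1
    y2 + 4y3 + 4y4 >= 5
    y1, y2, y3, y4 >= 0

Solving the primal: x* = (0, 3.25).
  primal value c^T x* = 16.25.
Solving the dual: y* = (0, 0, 1.25, 0).
  dual value b^T y* = 16.25.
Strong duality: c^T x* = b^T y*. Confirmed.

16.25


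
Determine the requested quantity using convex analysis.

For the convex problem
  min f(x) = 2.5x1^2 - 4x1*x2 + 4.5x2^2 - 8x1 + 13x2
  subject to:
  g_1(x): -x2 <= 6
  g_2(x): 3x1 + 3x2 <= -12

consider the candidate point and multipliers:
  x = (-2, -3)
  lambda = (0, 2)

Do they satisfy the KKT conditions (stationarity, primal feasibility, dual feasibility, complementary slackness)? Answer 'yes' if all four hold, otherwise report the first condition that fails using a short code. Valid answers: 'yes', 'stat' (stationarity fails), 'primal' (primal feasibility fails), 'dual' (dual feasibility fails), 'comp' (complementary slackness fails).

Gradient of f: grad f(x) = Q x + c = (-6, -6)
Constraint values g_i(x) = a_i^T x - b_i:
  g_1((-2, -3)) = -3
  g_2((-2, -3)) = -3
Stationarity residual: grad f(x) + sum_i lambda_i a_i = (0, 0)
  -> stationarity OK
Primal feasibility (all g_i <= 0): OK
Dual feasibility (all lambda_i >= 0): OK
Complementary slackness (lambda_i * g_i(x) = 0 for all i): FAILS

Verdict: the first failing condition is complementary_slackness -> comp.

comp


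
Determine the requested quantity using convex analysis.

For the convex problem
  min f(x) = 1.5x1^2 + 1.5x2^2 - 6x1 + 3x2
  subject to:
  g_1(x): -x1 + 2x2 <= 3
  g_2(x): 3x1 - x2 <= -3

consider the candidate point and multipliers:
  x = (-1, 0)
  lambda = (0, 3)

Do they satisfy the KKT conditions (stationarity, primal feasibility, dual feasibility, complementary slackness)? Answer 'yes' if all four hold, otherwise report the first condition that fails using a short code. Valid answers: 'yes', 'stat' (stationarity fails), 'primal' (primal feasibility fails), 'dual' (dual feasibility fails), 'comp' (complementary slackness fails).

Gradient of f: grad f(x) = Q x + c = (-9, 3)
Constraint values g_i(x) = a_i^T x - b_i:
  g_1((-1, 0)) = -2
  g_2((-1, 0)) = 0
Stationarity residual: grad f(x) + sum_i lambda_i a_i = (0, 0)
  -> stationarity OK
Primal feasibility (all g_i <= 0): OK
Dual feasibility (all lambda_i >= 0): OK
Complementary slackness (lambda_i * g_i(x) = 0 for all i): OK

Verdict: yes, KKT holds.

yes


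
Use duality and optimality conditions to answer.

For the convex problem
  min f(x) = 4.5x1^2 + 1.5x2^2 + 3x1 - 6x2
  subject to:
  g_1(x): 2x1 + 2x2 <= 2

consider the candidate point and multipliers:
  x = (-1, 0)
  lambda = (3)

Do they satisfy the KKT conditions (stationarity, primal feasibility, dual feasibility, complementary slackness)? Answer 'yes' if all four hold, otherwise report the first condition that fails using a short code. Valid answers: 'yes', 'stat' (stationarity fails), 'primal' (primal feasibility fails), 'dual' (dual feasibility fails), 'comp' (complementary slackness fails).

Gradient of f: grad f(x) = Q x + c = (-6, -6)
Constraint values g_i(x) = a_i^T x - b_i:
  g_1((-1, 0)) = -4
Stationarity residual: grad f(x) + sum_i lambda_i a_i = (0, 0)
  -> stationarity OK
Primal feasibility (all g_i <= 0): OK
Dual feasibility (all lambda_i >= 0): OK
Complementary slackness (lambda_i * g_i(x) = 0 for all i): FAILS

Verdict: the first failing condition is complementary_slackness -> comp.

comp


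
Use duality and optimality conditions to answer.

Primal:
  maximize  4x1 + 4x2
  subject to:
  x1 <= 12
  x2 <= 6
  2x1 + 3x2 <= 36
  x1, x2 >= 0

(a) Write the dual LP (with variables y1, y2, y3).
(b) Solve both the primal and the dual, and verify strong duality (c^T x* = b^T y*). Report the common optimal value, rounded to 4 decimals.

The standard primal-dual pair for 'max c^T x s.t. A x <= b, x >= 0' is:
  Dual:  min b^T y  s.t.  A^T y >= c,  y >= 0.

So the dual LP is:
  minimize  12y1 + 6y2 + 36y3
  subject to:
    y1 + 2y3 >= 4
    y2 + 3y3 >= 4
    y1, y2, y3 >= 0

Solving the primal: x* = (12, 4).
  primal value c^T x* = 64.
Solving the dual: y* = (1.3333, 0, 1.3333).
  dual value b^T y* = 64.
Strong duality: c^T x* = b^T y*. Confirmed.

64


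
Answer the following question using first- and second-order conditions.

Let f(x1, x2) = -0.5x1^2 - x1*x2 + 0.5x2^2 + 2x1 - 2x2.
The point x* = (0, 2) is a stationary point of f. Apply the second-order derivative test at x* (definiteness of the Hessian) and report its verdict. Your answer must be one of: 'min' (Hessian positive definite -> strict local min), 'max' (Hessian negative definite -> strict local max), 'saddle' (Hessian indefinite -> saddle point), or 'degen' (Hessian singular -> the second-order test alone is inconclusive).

Compute the Hessian H = grad^2 f:
  H = [[-1, -1], [-1, 1]]
Verify stationarity: grad f(x*) = H x* + g = (0, 0).
Eigenvalues of H: -1.4142, 1.4142.
Eigenvalues have mixed signs, so H is indefinite -> x* is a saddle point.

saddle
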